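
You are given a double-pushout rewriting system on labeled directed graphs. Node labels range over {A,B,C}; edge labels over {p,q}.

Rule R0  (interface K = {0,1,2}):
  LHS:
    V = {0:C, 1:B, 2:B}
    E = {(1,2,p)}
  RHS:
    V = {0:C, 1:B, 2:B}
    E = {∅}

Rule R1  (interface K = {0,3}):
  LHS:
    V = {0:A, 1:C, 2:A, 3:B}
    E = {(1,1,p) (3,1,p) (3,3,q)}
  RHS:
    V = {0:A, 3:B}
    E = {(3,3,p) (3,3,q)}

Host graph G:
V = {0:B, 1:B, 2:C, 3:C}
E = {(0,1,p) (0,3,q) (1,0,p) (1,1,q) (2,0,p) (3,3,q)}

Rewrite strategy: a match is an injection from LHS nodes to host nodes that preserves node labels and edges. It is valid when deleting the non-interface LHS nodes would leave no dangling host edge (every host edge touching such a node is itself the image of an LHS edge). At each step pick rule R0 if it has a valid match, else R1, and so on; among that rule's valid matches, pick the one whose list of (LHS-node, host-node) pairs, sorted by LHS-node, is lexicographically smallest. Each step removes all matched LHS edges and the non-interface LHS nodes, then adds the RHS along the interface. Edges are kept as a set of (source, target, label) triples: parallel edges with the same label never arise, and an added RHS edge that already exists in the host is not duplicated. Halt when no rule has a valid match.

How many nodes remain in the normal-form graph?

Answer: 4

Derivation:
start.  V:4 E:6  edges: 0-p->1 0-q->3 1-p->0 1-q->1 2-p->0 3-q->3
1. fire R0 via {0↦2, 1↦0, 2↦1}  →  V:4 E:5  edges: 0-q->3 1-p->0 1-q->1 2-p->0 3-q->3
2. fire R0 via {0↦2, 1↦1, 2↦0}  →  V:4 E:4  edges: 0-q->3 1-q->1 2-p->0 3-q->3
halt: no rule applies after step 2
NF nodes: {0:B, 1:B, 2:C, 3:C}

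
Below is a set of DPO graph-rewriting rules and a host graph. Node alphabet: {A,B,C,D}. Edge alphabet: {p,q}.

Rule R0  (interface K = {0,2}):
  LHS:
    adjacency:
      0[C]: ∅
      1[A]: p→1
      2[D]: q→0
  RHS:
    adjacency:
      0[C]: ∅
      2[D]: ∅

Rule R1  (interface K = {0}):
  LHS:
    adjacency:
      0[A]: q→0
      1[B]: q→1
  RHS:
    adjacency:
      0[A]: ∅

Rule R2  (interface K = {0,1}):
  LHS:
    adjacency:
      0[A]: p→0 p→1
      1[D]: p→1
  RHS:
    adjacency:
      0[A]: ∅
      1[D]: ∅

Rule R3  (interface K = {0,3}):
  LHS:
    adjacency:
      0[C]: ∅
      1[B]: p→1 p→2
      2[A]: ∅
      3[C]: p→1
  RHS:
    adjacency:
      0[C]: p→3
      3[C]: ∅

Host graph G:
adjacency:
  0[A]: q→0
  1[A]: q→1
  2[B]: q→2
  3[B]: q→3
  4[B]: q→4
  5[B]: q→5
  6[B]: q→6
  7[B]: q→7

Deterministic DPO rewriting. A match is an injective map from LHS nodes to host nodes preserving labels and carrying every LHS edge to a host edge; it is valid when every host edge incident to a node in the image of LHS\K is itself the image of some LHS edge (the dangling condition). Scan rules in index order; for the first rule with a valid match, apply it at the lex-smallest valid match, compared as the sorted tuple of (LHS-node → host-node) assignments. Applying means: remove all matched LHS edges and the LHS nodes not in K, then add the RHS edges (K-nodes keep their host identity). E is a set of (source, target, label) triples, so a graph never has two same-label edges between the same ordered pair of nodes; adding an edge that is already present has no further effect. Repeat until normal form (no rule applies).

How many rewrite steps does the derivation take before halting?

Answer: 2

Rewrite trace:
initial: |V|=8 |E|=8  E = 0-q->0 1-q->1 2-q->2 3-q->3 4-q->4 5-q->5 6-q->6 7-q->7
step 1: apply R1 at {0↦0, 1↦2}  → |V|=7 |E|=6  E = 1-q->1 3-q->3 4-q->4 5-q->5 6-q->6 7-q->7
step 2: apply R1 at {0↦1, 1↦3}  → |V|=6 |E|=4  E = 4-q->4 5-q->5 6-q->6 7-q->7
halt: no rule applies after step 2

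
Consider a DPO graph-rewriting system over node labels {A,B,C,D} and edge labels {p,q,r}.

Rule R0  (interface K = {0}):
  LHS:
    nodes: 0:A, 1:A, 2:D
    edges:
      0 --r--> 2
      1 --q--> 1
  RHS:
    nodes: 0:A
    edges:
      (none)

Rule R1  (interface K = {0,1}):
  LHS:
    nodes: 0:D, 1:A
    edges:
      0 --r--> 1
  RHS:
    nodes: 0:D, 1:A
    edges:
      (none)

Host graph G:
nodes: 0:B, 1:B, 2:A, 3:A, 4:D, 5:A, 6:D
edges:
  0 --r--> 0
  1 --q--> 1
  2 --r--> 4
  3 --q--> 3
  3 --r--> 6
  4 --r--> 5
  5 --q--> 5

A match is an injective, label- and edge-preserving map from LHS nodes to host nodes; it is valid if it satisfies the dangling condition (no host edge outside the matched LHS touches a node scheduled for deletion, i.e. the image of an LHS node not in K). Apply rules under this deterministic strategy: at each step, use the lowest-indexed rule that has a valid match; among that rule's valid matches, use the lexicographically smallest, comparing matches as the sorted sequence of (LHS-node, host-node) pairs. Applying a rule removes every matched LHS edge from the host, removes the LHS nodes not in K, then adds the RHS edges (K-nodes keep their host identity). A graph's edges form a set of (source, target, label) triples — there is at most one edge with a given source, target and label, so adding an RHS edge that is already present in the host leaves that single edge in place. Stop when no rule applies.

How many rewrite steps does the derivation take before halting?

initial: |V|=7 |E|=7  E = 0-r->0 1-q->1 2-r->4 3-q->3 3-r->6 4-r->5 5-q->5
step 1: apply R1 at {0↦4, 1↦5}  → |V|=7 |E|=6  E = 0-r->0 1-q->1 2-r->4 3-q->3 3-r->6 5-q->5
step 2: apply R0 at {0↦2, 1↦5, 2↦4}  → |V|=5 |E|=4  E = 0-r->0 1-q->1 3-q->3 3-r->6
final graph: no rule applies after step 2

Answer: 2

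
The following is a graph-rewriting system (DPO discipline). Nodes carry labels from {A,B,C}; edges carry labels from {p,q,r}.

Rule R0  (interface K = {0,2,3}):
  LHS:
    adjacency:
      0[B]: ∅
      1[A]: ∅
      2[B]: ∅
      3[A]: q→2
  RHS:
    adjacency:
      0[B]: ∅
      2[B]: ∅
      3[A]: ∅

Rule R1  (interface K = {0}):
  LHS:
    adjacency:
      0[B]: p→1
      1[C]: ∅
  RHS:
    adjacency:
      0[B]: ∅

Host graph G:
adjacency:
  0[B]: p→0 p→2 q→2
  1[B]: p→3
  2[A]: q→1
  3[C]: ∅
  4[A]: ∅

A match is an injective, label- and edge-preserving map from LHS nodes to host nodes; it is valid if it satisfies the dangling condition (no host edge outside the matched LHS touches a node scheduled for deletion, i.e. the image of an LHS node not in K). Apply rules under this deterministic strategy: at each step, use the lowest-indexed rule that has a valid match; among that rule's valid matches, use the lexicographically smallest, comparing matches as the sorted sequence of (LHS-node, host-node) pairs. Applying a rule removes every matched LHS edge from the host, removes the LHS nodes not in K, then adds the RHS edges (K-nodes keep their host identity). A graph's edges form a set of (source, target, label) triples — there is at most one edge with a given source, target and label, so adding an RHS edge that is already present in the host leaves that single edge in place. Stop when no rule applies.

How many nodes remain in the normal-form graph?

start.  V:5 E:5  edges: 0-p->0 0-p->2 0-q->2 1-p->3 2-q->1
1. fire R0 via {0↦0, 1↦4, 2↦1, 3↦2}  →  V:4 E:4  edges: 0-p->0 0-p->2 0-q->2 1-p->3
2. fire R1 via {0↦1, 1↦3}  →  V:3 E:3  edges: 0-p->0 0-p->2 0-q->2
final graph: no rule applies after step 2
NF nodes: {0:B, 1:B, 2:A}

Answer: 3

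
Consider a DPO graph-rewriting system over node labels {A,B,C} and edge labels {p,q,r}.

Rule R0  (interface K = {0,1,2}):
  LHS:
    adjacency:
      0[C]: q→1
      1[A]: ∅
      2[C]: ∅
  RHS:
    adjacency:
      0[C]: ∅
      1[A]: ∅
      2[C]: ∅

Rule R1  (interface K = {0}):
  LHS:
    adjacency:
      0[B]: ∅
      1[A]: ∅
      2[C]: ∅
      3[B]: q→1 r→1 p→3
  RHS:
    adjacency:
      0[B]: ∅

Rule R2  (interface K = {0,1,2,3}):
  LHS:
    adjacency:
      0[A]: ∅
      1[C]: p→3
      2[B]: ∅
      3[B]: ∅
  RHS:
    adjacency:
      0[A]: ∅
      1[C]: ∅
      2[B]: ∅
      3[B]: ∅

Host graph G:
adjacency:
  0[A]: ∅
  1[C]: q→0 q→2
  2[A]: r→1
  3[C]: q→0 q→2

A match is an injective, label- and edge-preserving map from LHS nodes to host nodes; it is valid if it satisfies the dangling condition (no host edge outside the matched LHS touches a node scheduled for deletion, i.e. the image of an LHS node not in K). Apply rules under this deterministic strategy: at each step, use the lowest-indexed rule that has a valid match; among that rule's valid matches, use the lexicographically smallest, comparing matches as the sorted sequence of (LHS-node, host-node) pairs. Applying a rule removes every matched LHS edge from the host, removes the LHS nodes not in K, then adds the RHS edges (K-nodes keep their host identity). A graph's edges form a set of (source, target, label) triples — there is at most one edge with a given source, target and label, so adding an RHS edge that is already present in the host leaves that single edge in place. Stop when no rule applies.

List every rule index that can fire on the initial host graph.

Answer: [R0]

Steps:
R0: 4 valid matches — {0↦1, 1↦0, 2↦3}, {0↦1, 1↦2, 2↦3}, {0↦3, 1↦0, 2↦1} (+1 more)
R1: no valid match — LHS pattern not found
R2: no valid match — LHS pattern not found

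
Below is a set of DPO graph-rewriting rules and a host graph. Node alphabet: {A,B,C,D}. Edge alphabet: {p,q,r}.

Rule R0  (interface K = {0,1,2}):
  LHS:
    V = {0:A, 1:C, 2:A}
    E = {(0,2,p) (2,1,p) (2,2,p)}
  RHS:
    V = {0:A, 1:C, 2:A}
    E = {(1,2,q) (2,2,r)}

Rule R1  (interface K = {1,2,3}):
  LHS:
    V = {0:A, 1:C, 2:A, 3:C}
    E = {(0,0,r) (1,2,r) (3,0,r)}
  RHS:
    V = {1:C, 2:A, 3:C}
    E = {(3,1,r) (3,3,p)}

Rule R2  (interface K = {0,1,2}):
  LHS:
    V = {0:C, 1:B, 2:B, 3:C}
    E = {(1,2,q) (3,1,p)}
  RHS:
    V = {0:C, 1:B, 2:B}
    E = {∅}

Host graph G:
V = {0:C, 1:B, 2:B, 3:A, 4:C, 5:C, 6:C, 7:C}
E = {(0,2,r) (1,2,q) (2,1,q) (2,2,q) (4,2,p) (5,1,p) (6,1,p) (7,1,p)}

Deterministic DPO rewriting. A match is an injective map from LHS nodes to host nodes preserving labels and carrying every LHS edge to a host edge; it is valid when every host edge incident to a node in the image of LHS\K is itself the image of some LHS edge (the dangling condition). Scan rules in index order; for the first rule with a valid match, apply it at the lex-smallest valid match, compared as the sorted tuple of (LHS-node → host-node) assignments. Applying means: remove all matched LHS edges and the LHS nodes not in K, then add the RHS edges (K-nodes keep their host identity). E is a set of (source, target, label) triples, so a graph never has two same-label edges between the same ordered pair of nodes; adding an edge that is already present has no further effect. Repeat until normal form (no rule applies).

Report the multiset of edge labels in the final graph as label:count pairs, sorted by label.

Answer: p:2 q:1 r:1

Steps:
[0] host  ⇒  8 nodes, 8 edges  {0-r->2 1-q->2 2-q->1 2-q->2 4-p->2 5-p->1 6-p->1 7-p->1}
[1] R2 @ {0↦0, 1↦1, 2↦2, 3↦5}  ⇒  7 nodes, 6 edges  {0-r->2 2-q->1 2-q->2 4-p->2 6-p->1 7-p->1}
[2] R2 @ {0↦0, 1↦2, 2↦1, 3↦4}  ⇒  6 nodes, 4 edges  {0-r->2 2-q->2 6-p->1 7-p->1}
halt: no rule applies after step 2
NF edges: [(0, 2, 'r'), (2, 2, 'q'), (6, 1, 'p'), (7, 1, 'p')]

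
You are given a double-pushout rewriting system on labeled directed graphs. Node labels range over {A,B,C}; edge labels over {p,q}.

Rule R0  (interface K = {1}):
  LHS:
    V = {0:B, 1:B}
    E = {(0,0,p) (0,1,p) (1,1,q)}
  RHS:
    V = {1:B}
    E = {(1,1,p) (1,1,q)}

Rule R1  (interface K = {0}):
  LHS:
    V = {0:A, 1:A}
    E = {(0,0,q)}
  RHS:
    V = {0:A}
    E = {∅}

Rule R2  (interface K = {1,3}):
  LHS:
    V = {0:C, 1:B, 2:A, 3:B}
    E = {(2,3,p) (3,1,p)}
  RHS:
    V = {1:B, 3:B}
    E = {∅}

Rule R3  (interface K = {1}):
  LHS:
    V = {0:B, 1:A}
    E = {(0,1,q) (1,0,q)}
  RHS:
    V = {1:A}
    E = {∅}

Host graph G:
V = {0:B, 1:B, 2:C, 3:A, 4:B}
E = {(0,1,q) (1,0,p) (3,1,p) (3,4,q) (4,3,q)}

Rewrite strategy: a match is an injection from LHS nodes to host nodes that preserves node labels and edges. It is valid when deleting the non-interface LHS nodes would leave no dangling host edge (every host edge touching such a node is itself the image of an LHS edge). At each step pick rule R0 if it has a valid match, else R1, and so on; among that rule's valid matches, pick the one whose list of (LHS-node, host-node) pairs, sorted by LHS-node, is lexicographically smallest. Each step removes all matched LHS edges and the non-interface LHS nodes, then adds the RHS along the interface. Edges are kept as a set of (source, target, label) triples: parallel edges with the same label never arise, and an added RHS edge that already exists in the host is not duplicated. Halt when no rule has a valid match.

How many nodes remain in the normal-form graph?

initial: |V|=5 |E|=5  E = 0-q->1 1-p->0 3-p->1 3-q->4 4-q->3
step 1: apply R3 at {0↦4, 1↦3}  → |V|=4 |E|=3  E = 0-q->1 1-p->0 3-p->1
step 2: apply R2 at {0↦2, 1↦0, 2↦3, 3↦1}  → |V|=2 |E|=1  E = 0-q->1
final graph: no rule applies after step 2
NF nodes: {0:B, 1:B}

Answer: 2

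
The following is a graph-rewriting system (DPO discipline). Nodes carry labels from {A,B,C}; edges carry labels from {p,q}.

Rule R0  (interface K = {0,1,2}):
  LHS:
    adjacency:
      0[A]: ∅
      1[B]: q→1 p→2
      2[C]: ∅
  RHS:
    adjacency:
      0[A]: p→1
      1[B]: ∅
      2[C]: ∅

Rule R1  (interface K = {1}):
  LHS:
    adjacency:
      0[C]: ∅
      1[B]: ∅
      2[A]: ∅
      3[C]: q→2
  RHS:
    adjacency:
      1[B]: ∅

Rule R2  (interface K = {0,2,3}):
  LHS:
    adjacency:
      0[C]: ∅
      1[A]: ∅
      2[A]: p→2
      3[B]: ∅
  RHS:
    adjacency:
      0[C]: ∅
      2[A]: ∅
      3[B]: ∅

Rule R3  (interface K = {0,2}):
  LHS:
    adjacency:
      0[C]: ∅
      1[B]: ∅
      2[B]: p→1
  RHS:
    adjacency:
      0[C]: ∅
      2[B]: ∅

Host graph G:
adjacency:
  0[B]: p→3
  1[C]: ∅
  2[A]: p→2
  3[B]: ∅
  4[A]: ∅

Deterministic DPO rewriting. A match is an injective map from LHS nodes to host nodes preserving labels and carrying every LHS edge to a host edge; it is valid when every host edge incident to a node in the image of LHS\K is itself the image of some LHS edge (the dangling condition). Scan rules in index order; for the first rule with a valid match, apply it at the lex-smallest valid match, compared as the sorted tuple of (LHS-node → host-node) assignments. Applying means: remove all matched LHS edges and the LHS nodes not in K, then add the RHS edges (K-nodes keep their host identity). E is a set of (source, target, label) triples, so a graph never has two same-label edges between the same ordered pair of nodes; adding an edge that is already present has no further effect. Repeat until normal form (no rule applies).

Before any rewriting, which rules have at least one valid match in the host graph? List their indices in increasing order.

R0: no valid match — LHS pattern not found
R1: no valid match — LHS pattern not found
R2: 2 valid matches — {0↦1, 1↦4, 2↦2, 3↦0}, {0↦1, 1↦4, 2↦2, 3↦3}
R3: 1 valid match — {0↦1, 1↦3, 2↦0}

Answer: [R2,R3]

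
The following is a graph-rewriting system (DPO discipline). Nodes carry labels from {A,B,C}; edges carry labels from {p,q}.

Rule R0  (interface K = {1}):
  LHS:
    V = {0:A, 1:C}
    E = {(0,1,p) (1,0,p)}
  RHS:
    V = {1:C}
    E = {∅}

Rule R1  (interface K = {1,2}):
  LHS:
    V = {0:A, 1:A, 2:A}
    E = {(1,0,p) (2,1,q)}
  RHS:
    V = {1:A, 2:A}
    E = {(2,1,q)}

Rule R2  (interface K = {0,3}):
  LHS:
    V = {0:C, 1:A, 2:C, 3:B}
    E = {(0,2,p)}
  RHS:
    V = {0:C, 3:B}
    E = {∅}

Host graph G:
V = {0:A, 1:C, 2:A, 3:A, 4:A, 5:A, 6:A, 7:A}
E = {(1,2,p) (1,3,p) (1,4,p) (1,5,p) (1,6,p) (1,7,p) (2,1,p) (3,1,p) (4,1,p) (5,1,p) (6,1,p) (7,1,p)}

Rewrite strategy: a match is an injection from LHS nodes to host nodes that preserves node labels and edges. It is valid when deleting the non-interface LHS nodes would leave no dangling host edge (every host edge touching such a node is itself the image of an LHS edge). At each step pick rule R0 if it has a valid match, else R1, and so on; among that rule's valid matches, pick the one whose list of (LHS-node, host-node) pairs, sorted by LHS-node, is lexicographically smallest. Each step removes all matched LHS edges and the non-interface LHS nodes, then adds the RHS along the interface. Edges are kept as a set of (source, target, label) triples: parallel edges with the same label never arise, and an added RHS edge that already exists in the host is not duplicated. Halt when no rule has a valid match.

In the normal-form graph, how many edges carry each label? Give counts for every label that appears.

initial: |V|=8 |E|=12  E = 1-p->2 1-p->3 1-p->4 1-p->5 1-p->6 1-p->7 2-p->1 3-p->1 4-p->1 5-p->1 6-p->1 7-p->1
step 1: apply R0 at {0↦2, 1↦1}  → |V|=7 |E|=10  E = 1-p->3 1-p->4 1-p->5 1-p->6 1-p->7 3-p->1 4-p->1 5-p->1 6-p->1 7-p->1
step 2: apply R0 at {0↦3, 1↦1}  → |V|=6 |E|=8  E = 1-p->4 1-p->5 1-p->6 1-p->7 4-p->1 5-p->1 6-p->1 7-p->1
step 3: apply R0 at {0↦4, 1↦1}  → |V|=5 |E|=6  E = 1-p->5 1-p->6 1-p->7 5-p->1 6-p->1 7-p->1
step 4: apply R0 at {0↦5, 1↦1}  → |V|=4 |E|=4  E = 1-p->6 1-p->7 6-p->1 7-p->1
step 5: apply R0 at {0↦6, 1↦1}  → |V|=3 |E|=2  E = 1-p->7 7-p->1
step 6: apply R0 at {0↦7, 1↦1}  → |V|=2 |E|=0  E = ∅
normal form: no rule applies after step 6
NF edges: []

Answer: (no edges)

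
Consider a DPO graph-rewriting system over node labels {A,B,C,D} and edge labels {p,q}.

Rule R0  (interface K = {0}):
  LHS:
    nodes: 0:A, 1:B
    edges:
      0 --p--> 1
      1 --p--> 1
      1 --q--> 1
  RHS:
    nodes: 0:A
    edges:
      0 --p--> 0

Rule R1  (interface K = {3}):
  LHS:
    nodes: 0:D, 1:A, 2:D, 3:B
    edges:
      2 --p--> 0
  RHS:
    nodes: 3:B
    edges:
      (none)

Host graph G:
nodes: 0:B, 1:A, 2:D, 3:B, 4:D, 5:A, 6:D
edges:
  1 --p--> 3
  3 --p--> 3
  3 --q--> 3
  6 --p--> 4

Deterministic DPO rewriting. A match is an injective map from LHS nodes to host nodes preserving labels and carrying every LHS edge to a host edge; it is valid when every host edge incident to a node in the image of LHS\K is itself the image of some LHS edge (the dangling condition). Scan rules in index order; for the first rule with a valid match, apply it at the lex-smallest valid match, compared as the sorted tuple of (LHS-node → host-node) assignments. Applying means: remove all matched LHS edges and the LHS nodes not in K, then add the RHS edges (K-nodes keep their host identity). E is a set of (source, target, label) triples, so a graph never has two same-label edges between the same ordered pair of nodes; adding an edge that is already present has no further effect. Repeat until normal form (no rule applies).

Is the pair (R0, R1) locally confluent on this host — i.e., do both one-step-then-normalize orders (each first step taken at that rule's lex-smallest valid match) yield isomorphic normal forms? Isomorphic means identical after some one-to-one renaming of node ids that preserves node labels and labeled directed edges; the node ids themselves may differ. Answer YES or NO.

Answer: YES

Derivation:
branch R0-first: apply at {0↦1, 1↦3} → |E|=2, then 1 more step(s) → NF |V|=3 |E|=1 V={0:B, 1:A, 2:D} E=1-p->1
branch R1-first: apply at {0↦4, 1↦5, 2↦6, 3↦0} → |E|=3, then 1 more step(s) → NF |V|=3 |E|=1 V={0:B, 1:A, 2:D} E=1-p->1
graphs isomorphic (equal up to label-preserving node renaming)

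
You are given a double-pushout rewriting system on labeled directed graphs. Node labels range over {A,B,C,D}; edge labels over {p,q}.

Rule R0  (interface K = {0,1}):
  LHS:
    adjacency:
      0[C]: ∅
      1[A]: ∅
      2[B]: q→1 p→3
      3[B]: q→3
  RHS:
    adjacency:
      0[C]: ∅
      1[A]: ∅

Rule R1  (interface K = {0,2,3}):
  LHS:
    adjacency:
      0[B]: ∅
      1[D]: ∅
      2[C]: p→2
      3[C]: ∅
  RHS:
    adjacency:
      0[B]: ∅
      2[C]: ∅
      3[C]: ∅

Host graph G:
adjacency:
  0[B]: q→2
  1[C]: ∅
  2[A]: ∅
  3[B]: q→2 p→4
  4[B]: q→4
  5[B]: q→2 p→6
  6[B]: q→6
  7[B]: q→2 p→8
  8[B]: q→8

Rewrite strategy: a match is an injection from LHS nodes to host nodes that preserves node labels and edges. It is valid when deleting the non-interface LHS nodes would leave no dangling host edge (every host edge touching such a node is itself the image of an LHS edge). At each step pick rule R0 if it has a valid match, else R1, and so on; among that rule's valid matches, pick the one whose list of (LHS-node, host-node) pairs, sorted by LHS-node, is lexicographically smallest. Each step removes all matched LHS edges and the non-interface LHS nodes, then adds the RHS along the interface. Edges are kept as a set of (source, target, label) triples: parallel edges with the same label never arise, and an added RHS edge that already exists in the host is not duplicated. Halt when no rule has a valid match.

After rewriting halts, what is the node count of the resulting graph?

Answer: 3

Derivation:
[0] host  ⇒  9 nodes, 10 edges  {0-q->2 3-q->2 3-p->4 4-q->4 5-q->2 5-p->6 6-q->6 7-q->2 7-p->8 8-q->8}
[1] R0 @ {0↦1, 1↦2, 2↦3, 3↦4}  ⇒  7 nodes, 7 edges  {0-q->2 5-q->2 5-p->6 6-q->6 7-q->2 7-p->8 8-q->8}
[2] R0 @ {0↦1, 1↦2, 2↦5, 3↦6}  ⇒  5 nodes, 4 edges  {0-q->2 7-q->2 7-p->8 8-q->8}
[3] R0 @ {0↦1, 1↦2, 2↦7, 3↦8}  ⇒  3 nodes, 1 edges  {0-q->2}
normal form: no rule applies after step 3
NF nodes: {0:B, 1:C, 2:A}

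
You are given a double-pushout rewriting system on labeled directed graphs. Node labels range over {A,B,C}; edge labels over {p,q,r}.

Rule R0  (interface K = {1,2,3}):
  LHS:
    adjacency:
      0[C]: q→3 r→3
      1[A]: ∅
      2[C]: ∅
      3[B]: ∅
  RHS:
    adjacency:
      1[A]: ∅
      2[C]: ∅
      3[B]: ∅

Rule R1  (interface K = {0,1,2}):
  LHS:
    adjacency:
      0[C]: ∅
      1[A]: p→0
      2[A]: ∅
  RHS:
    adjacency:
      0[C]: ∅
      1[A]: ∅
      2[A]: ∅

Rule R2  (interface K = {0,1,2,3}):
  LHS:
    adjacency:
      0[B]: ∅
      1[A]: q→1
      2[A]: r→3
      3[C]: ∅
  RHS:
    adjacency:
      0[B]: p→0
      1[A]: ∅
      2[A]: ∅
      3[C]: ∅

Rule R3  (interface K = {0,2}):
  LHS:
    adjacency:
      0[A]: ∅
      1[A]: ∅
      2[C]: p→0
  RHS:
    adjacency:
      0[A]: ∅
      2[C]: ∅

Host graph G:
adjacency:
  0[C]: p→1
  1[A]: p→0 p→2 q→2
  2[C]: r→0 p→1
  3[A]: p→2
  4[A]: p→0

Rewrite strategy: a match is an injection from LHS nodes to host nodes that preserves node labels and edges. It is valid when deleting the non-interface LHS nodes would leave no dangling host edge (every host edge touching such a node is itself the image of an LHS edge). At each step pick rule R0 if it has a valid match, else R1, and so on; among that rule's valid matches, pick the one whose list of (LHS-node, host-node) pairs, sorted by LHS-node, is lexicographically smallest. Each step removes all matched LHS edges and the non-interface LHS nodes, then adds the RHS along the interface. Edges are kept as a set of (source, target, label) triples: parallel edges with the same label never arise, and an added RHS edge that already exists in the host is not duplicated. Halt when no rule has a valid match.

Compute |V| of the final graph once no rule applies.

Answer: 3

Rewrite trace:
start.  V:5 E:8  edges: 0-p->1 1-p->0 1-p->2 1-q->2 2-r->0 2-p->1 3-p->2 4-p->0
1. fire R1 via {0↦0, 1↦1, 2↦3}  →  V:5 E:7  edges: 0-p->1 1-p->2 1-q->2 2-r->0 2-p->1 3-p->2 4-p->0
2. fire R1 via {0↦0, 1↦4, 2↦1}  →  V:5 E:6  edges: 0-p->1 1-p->2 1-q->2 2-r->0 2-p->1 3-p->2
3. fire R1 via {0↦2, 1↦1, 2↦3}  →  V:5 E:5  edges: 0-p->1 1-q->2 2-r->0 2-p->1 3-p->2
4. fire R1 via {0↦2, 1↦3, 2↦1}  →  V:5 E:4  edges: 0-p->1 1-q->2 2-r->0 2-p->1
5. fire R3 via {0↦1, 1↦3, 2↦0}  →  V:4 E:3  edges: 1-q->2 2-r->0 2-p->1
6. fire R3 via {0↦1, 1↦4, 2↦2}  →  V:3 E:2  edges: 1-q->2 2-r->0
halt: no rule applies after step 6
NF nodes: {0:C, 1:A, 2:C}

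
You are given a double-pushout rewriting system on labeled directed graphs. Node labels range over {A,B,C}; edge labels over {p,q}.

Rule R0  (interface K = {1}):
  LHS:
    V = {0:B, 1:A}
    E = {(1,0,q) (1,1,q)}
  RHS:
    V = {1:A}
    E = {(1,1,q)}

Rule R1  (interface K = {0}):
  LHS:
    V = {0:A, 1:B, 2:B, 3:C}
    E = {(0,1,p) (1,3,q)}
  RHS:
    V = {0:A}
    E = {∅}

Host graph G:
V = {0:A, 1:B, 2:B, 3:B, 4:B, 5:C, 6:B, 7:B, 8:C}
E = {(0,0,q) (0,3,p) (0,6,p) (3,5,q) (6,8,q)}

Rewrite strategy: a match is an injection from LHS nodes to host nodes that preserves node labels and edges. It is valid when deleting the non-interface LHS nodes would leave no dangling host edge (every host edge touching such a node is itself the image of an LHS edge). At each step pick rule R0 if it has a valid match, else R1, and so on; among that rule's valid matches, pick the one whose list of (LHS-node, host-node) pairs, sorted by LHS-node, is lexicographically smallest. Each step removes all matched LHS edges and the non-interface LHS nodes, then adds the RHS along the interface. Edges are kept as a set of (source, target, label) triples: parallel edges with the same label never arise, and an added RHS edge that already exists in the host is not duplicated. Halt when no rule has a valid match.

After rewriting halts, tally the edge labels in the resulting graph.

Answer: q:1

Steps:
initial: |V|=9 |E|=5  E = 0-q->0 0-p->3 0-p->6 3-q->5 6-q->8
step 1: apply R1 at {0↦0, 1↦3, 2↦1, 3↦5}  → |V|=6 |E|=3  E = 0-q->0 0-p->6 6-q->8
step 2: apply R1 at {0↦0, 1↦6, 2↦2, 3↦8}  → |V|=3 |E|=1  E = 0-q->0
halt: no rule applies after step 2
NF edges: [(0, 0, 'q')]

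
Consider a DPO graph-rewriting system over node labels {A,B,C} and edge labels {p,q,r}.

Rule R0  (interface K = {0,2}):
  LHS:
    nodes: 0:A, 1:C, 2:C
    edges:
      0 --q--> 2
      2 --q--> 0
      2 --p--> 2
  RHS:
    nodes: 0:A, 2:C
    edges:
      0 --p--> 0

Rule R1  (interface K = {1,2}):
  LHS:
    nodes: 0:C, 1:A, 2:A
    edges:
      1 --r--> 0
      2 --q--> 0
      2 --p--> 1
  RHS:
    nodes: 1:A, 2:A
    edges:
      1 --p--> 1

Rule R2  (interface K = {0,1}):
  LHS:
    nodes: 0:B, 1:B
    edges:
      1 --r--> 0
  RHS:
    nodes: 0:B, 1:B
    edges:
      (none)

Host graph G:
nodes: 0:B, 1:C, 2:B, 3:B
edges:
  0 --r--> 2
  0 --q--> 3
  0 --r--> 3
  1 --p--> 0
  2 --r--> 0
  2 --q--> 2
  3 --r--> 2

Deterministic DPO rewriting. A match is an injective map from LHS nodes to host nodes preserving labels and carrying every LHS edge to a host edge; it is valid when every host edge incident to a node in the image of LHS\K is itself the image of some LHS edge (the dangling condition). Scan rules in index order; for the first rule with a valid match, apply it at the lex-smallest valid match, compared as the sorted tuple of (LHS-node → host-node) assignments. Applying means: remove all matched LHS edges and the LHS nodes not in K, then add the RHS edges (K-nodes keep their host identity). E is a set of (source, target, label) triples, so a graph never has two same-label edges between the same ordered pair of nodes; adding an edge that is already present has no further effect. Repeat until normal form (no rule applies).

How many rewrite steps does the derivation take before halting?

start.  V:4 E:7  edges: 0-r->2 0-q->3 0-r->3 1-p->0 2-r->0 2-q->2 3-r->2
1. fire R2 via {0↦0, 1↦2}  →  V:4 E:6  edges: 0-r->2 0-q->3 0-r->3 1-p->0 2-q->2 3-r->2
2. fire R2 via {0↦2, 1↦0}  →  V:4 E:5  edges: 0-q->3 0-r->3 1-p->0 2-q->2 3-r->2
3. fire R2 via {0↦2, 1↦3}  →  V:4 E:4  edges: 0-q->3 0-r->3 1-p->0 2-q->2
4. fire R2 via {0↦3, 1↦0}  →  V:4 E:3  edges: 0-q->3 1-p->0 2-q->2
normal form: no rule applies after step 4

Answer: 4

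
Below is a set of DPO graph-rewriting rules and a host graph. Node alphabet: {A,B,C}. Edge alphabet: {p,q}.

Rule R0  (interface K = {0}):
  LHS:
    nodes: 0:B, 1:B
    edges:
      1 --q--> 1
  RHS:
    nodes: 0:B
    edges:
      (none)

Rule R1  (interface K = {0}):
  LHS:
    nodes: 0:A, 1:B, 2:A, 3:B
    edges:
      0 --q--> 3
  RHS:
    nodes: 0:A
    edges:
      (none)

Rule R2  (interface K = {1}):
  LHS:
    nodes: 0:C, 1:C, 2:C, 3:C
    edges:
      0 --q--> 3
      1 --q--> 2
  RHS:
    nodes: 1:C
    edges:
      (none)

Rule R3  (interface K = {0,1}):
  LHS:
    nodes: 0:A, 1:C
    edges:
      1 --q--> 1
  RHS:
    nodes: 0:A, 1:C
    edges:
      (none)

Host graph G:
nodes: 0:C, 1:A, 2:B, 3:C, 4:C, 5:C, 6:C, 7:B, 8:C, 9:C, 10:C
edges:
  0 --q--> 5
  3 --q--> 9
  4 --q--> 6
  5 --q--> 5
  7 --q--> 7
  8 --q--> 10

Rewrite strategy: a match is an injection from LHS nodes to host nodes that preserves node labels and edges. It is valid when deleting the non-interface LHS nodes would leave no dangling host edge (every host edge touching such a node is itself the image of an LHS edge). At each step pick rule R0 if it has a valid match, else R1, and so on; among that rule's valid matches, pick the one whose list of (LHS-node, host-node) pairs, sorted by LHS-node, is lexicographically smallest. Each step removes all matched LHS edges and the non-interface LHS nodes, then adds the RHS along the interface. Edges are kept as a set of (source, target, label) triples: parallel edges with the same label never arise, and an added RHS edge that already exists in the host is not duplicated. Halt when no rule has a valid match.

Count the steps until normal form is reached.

Answer: 4

Derivation:
start.  V:11 E:6  edges: 0-q->5 3-q->9 4-q->6 5-q->5 7-q->7 8-q->10
1. fire R0 via {0↦2, 1↦7}  →  V:10 E:5  edges: 0-q->5 3-q->9 4-q->6 5-q->5 8-q->10
2. fire R2 via {0↦3, 1↦4, 2↦6, 3↦9}  →  V:7 E:3  edges: 0-q->5 5-q->5 8-q->10
3. fire R3 via {0↦1, 1↦5}  →  V:7 E:2  edges: 0-q->5 8-q->10
4. fire R2 via {0↦0, 1↦8, 2↦10, 3↦5}  →  V:4 E:0  edges: ∅
halt: no rule applies after step 4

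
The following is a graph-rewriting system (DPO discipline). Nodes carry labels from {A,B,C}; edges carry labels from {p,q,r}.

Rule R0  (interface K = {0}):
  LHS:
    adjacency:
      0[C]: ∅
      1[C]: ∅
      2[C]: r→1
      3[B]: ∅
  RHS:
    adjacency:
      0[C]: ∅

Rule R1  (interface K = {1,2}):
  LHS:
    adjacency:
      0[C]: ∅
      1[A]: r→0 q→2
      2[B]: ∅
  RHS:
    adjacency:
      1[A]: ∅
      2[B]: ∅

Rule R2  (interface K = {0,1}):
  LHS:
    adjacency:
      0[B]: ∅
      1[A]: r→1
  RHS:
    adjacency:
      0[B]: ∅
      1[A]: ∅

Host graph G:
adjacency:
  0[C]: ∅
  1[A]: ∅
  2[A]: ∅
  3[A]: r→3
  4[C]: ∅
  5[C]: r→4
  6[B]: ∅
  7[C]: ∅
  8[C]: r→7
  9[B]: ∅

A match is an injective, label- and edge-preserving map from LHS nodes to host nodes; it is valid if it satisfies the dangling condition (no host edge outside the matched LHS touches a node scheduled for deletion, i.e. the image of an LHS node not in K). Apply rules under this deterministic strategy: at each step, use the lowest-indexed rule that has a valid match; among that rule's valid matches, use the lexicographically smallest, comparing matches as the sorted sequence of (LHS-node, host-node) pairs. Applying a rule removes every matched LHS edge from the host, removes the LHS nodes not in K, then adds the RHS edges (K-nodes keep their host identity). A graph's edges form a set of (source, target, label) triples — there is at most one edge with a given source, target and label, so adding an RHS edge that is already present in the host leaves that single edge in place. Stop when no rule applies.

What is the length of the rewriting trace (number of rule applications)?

[0] host  ⇒  10 nodes, 3 edges  {3-r->3 5-r->4 8-r->7}
[1] R0 @ {0↦0, 1↦4, 2↦5, 3↦6}  ⇒  7 nodes, 2 edges  {3-r->3 8-r->7}
[2] R0 @ {0↦0, 1↦7, 2↦8, 3↦9}  ⇒  4 nodes, 1 edges  {3-r->3}
normal form: no rule applies after step 2

Answer: 2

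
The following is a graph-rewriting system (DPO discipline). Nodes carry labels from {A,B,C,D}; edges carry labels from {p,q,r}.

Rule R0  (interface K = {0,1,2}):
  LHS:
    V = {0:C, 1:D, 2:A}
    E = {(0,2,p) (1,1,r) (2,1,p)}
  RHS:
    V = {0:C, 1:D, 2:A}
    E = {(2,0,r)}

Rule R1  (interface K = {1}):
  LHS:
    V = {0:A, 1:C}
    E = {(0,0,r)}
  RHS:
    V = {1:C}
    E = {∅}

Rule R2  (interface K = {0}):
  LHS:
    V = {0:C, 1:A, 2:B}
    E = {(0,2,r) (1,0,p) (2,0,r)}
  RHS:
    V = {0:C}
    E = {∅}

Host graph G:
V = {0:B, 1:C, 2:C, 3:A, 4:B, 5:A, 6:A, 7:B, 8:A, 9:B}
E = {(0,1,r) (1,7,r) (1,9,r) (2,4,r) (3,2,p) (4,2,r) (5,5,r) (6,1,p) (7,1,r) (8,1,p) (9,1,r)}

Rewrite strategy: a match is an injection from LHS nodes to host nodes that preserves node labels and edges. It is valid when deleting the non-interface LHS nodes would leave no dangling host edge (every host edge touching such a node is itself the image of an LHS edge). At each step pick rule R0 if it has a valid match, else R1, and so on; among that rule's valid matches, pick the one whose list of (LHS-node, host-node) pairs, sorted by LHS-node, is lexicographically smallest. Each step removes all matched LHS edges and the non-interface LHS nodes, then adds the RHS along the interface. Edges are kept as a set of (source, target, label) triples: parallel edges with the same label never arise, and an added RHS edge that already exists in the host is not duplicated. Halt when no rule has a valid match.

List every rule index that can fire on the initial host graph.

R0: no valid match — LHS pattern not found
R1: 2 valid matches — {0↦5, 1↦1}, {0↦5, 1↦2}
R2: 5 valid matches — {0↦1, 1↦6, 2↦7}, {0↦1, 1↦6, 2↦9}, {0↦1, 1↦8, 2↦7} (+2 more)

Answer: [R1,R2]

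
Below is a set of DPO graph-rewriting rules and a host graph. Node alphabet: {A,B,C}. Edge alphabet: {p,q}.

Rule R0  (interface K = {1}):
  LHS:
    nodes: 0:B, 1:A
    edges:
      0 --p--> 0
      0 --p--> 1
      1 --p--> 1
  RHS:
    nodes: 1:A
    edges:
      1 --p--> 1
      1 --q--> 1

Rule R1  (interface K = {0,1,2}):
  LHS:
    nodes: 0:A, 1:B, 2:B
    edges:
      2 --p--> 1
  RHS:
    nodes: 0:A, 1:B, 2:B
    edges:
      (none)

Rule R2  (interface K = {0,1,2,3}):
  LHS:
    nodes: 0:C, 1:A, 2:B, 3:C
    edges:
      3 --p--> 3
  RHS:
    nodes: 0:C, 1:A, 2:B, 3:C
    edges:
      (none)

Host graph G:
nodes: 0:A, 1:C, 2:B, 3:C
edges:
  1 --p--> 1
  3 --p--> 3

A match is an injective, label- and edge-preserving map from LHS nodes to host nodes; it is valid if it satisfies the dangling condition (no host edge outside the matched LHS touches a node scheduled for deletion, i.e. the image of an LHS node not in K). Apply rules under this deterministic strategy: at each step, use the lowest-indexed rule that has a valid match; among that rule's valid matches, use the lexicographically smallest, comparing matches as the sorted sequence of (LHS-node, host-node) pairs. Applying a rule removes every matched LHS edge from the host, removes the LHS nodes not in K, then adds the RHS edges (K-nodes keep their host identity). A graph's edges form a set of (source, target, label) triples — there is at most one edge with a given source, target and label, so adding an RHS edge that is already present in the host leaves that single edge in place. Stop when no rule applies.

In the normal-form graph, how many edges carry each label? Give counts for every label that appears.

Answer: (no edges)

Derivation:
start.  V:4 E:2  edges: 1-p->1 3-p->3
1. fire R2 via {0↦1, 1↦0, 2↦2, 3↦3}  →  V:4 E:1  edges: 1-p->1
2. fire R2 via {0↦3, 1↦0, 2↦2, 3↦1}  →  V:4 E:0  edges: ∅
final graph: no rule applies after step 2
NF edges: []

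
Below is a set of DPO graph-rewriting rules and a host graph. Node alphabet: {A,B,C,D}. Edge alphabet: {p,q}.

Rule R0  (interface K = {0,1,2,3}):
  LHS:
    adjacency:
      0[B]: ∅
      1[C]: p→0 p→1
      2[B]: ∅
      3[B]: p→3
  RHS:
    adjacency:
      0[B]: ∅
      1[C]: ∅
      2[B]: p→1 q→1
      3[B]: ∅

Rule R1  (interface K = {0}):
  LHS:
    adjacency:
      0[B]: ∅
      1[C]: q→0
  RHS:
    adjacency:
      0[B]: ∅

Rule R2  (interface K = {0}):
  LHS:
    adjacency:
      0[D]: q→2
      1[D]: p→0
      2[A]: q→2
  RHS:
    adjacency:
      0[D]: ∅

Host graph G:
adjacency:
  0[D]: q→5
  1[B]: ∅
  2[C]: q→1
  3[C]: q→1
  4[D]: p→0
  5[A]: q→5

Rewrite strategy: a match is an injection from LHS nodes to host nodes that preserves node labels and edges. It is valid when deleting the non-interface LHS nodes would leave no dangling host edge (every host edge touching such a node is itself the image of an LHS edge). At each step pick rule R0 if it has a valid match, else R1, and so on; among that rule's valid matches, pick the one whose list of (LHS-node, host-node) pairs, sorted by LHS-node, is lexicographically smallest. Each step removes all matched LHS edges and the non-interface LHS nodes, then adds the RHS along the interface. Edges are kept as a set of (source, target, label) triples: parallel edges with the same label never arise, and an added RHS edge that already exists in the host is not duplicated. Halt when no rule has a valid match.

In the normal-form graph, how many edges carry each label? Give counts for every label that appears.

Answer: (no edges)

Steps:
[0] host  ⇒  6 nodes, 5 edges  {0-q->5 2-q->1 3-q->1 4-p->0 5-q->5}
[1] R1 @ {0↦1, 1↦2}  ⇒  5 nodes, 4 edges  {0-q->5 3-q->1 4-p->0 5-q->5}
[2] R1 @ {0↦1, 1↦3}  ⇒  4 nodes, 3 edges  {0-q->5 4-p->0 5-q->5}
[3] R2 @ {0↦0, 1↦4, 2↦5}  ⇒  2 nodes, 0 edges  {∅}
halt: no rule applies after step 3
NF edges: []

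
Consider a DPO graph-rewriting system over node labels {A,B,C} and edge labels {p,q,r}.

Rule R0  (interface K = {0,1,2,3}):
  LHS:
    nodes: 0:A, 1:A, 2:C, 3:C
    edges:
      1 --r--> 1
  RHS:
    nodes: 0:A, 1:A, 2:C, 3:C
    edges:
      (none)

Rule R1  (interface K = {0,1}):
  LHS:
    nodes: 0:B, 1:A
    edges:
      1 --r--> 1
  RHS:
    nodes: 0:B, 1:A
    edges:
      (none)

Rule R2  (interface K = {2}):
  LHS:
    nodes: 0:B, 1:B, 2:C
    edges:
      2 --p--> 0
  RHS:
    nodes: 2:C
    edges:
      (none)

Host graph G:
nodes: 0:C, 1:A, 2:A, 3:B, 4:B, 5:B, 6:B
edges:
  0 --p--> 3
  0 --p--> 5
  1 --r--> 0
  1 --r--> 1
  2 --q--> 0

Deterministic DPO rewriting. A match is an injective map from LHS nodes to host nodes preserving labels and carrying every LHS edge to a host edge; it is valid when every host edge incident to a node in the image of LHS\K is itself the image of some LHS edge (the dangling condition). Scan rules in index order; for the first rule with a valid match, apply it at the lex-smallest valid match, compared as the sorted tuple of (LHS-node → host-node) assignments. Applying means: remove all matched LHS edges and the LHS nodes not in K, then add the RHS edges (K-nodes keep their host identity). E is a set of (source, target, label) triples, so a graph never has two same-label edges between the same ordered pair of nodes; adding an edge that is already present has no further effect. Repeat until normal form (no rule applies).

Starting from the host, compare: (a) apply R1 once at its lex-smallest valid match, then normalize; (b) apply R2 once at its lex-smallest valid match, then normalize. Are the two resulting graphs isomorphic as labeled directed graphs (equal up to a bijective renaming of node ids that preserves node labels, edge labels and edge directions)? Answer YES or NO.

Answer: YES

Derivation:
branch R1-first: apply at {0↦3, 1↦1} → |E|=4, then 2 more step(s) → NF |V|=3 |E|=2 V={0:C, 1:A, 2:A} E=1-r->0 2-q->0
branch R2-first: apply at {0↦3, 1↦4, 2↦0} → |E|=4, then 2 more step(s) → NF |V|=3 |E|=2 V={0:C, 1:A, 2:A} E=1-r->0 2-q->0
graphs isomorphic (equal up to label-preserving node renaming)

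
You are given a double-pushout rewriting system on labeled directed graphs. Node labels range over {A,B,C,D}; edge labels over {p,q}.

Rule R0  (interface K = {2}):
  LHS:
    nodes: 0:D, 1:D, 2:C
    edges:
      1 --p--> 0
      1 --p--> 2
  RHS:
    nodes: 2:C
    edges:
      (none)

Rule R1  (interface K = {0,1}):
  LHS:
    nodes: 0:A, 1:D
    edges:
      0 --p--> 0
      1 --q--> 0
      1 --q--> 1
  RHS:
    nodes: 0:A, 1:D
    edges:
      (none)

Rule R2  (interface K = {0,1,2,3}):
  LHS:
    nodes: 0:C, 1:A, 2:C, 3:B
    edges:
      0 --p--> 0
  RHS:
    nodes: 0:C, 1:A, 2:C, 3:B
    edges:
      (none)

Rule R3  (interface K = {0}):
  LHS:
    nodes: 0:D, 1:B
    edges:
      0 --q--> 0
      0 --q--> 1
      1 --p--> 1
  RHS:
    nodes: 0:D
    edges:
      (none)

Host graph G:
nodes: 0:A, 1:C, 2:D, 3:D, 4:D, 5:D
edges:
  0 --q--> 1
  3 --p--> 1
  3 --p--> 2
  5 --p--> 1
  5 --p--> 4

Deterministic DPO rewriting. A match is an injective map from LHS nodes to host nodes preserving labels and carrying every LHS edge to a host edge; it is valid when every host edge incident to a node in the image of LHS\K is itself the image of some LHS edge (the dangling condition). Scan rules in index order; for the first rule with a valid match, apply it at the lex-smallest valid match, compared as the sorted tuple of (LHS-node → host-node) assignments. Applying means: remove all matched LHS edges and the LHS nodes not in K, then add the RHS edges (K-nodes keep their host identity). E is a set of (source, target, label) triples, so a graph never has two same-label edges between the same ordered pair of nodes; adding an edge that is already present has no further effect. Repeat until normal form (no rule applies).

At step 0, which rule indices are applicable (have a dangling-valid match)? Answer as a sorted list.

R0: 2 valid matches — {0↦2, 1↦3, 2↦1}, {0↦4, 1↦5, 2↦1}
R1: no valid match — LHS pattern not found
R2: no valid match — LHS pattern not found
R3: no valid match — LHS pattern not found

Answer: [R0]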